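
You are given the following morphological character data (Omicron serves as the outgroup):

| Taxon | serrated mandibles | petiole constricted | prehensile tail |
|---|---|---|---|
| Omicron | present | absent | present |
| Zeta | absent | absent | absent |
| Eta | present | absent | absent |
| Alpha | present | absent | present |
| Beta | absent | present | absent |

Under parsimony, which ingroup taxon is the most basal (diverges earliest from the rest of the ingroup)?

Alpha

Character polarity is set by the outgroup: the derived state is whichever differs from the outgroup's state, so for serrated mandibles, prehensile tail the derived state is 'absent', and for the remaining characters it is 'present'.
serrated mandibles (derived state 'absent') is shared by Beta and Zeta — a synapomorphy uniting that clade.
petiole constricted: derived state 'present' in Beta only — an autapomorphy, so it tells us nothing about relationships among taxa.
Only Beta, Eta, and Zeta show the derived state 'absent' for prehensile tail, supporting them as a clade.
Most parsimonious ingroup topology: (((Zeta,Beta),Eta),Alpha).
Alpha is sister to the clade containing all other ingroup taxa, so it is the earliest-diverging (most basal) ingroup lineage.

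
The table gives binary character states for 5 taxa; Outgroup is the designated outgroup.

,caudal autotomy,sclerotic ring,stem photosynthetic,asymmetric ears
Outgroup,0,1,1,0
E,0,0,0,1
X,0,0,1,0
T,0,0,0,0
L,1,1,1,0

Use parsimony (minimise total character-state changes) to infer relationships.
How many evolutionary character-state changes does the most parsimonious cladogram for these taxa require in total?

Character polarity is set by the outgroup: the derived state is whichever differs from the outgroup's state, so for sclerotic ring, stem photosynthetic the derived state is '0', and for the remaining characters it is '1'.
caudal autotomy: derived state '1' in L only — an autapomorphy, so it tells us nothing about relationships among taxa.
Only E, T, and X show the derived state '0' for sclerotic ring, supporting them as a clade.
stem photosynthetic (derived state '0') is shared by E and T — a synapomorphy uniting that clade.
asymmetric ears (derived state '1') is unique to E (autapomorphy; uninformative for grouping).
Most parsimonious ingroup topology: (((E,T),X),L).
Changes per character on this tree: caudal autotomy: 1; sclerotic ring: 1; stem photosynthetic: 1; asymmetric ears: 1.
Total = 4.

4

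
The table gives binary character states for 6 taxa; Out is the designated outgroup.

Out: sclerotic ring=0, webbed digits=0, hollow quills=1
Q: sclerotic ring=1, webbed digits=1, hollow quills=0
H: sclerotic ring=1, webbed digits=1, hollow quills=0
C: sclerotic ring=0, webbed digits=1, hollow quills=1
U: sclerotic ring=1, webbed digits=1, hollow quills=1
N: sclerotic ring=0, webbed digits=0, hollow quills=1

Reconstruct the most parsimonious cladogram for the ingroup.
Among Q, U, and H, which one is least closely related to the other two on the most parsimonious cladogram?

U

Character polarity is set by the outgroup: the derived state is whichever differs from the outgroup's state, so for hollow quills the derived state is '0', and for the remaining characters it is '1'.
Only H, Q, and U show the derived state '1' for sclerotic ring, supporting them as a clade.
Only C, H, Q, and U show the derived state '1' for webbed digits, supporting them as a clade.
hollow quills: derived state '0' in H and Q only — synapomorphy for {H, Q}.
Most parsimonious ingroup topology: ((((Q,H),U),C),N).
H and Q share a more recent common ancestor with each other than either does with U, so U is the least closely related of the three.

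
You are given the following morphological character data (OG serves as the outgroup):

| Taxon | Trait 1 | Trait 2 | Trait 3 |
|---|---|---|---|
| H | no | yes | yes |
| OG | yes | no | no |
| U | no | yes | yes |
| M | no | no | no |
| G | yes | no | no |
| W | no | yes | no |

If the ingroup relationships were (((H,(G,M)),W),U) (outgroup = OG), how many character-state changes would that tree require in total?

Map each character onto (((H,(G,M)),W),U) (rooted by OG) and count the minimum state changes it requires (Fitch parsimony):
Trait 1: 2; Trait 2: 2; Trait 3: 2.
Total tree length = 6.

6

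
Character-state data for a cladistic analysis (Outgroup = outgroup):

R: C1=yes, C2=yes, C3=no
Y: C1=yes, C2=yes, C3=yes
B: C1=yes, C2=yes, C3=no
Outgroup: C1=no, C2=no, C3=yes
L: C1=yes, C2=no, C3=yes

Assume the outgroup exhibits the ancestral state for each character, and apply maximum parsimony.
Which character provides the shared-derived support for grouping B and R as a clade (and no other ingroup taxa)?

C3

Character polarity is set by the outgroup: the derived state is whichever differs from the outgroup's state, so for C3 the derived state is 'no', and for the remaining characters it is 'yes'.
All ingroup taxa share the derived state 'yes' for C1; it defines the ingroup but does not resolve relationships within it.
C2 (derived state 'yes') is shared by B, R, and Y — a synapomorphy uniting that clade.
C3 (derived state 'no') is shared by B and R — a synapomorphy uniting that clade.
Most parsimonious ingroup topology: (((B,R),Y),L).
The clade {B, R} is supported by C3: its derived state 'no' occurs in exactly those taxa and in no other taxon (including the outgroup).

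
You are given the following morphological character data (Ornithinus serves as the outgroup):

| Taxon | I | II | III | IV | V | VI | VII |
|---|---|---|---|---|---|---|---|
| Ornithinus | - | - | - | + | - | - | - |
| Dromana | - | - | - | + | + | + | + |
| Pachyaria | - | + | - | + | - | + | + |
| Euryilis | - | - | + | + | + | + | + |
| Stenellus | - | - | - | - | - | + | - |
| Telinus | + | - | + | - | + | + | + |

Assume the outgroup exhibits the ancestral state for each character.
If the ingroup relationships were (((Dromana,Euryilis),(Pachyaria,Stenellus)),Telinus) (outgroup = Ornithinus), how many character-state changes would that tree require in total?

11

Map each character onto (((Dromana,Euryilis),(Pachyaria,Stenellus)),Telinus) (rooted by Ornithinus) and count the minimum state changes it requires (Fitch parsimony):
I: 1; II: 1; III: 2; IV: 2; V: 2; VI: 1; VII: 2.
Total tree length = 11.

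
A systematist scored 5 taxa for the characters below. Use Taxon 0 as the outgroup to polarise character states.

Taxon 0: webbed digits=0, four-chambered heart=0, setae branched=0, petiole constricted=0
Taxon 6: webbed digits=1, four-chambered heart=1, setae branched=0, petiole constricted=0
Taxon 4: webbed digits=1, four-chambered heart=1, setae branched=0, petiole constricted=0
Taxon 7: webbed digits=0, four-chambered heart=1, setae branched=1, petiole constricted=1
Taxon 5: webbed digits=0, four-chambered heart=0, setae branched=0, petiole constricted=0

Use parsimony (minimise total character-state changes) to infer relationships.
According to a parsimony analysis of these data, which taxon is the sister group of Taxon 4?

The outgroup has state '0' for every character, so '1' is the derived state throughout.
Only Taxon 4 and Taxon 6 show the derived state '1' for webbed digits, supporting them as a clade.
four-chambered heart: derived state '1' in Taxon 4, Taxon 6, and Taxon 7 only — synapomorphy for {Taxon 4, Taxon 6, Taxon 7}.
setae branched: derived state '1' in Taxon 7 only — an autapomorphy, so it tells us nothing about relationships among taxa.
petiole constricted (derived state '1') is unique to Taxon 7 (autapomorphy; uninformative for grouping).
Most parsimonious ingroup topology: (((Taxon 6,Taxon 4),Taxon 7),Taxon 5).
Taxon 4 and Taxon 6 form a cherry on this tree, so they are sister taxa.

Taxon 6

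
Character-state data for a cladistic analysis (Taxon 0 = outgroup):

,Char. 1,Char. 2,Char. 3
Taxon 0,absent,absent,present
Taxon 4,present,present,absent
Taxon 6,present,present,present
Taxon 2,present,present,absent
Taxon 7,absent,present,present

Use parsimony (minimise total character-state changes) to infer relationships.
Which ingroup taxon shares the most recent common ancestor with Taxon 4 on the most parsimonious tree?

Character polarity is set by the outgroup: the derived state is whichever differs from the outgroup's state, so for Char. 3 the derived state is 'absent', and for the remaining characters it is 'present'.
Only Taxon 2, Taxon 4, and Taxon 6 show the derived state 'present' for Char. 1, supporting them as a clade.
All ingroup taxa share the derived state 'present' for Char. 2; it defines the ingroup but does not resolve relationships within it.
Only Taxon 2 and Taxon 4 show the derived state 'absent' for Char. 3, supporting them as a clade.
Most parsimonious ingroup topology: (((Taxon 4,Taxon 2),Taxon 6),Taxon 7).
Taxon 4 and Taxon 2 form a cherry on this tree, so they are sister taxa.

Taxon 2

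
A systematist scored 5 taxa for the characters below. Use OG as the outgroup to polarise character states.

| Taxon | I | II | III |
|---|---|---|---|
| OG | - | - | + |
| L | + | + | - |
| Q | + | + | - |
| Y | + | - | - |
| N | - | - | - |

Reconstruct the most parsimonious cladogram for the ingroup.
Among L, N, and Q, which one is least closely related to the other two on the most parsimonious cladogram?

N

Character polarity is set by the outgroup: the derived state is whichever differs from the outgroup's state, so for III the derived state is '-', and for the remaining characters it is '+'.
I (derived state '+') is shared by L, Q, and Y — a synapomorphy uniting that clade.
II: derived state '+' in L and Q only — synapomorphy for {L, Q}.
III (derived state '-') is shared by all ingroup taxa — unites the whole ingroup.
Most parsimonious ingroup topology: (((L,Q),Y),N).
Q and L share a more recent common ancestor with each other than either does with N, so N is the least closely related of the three.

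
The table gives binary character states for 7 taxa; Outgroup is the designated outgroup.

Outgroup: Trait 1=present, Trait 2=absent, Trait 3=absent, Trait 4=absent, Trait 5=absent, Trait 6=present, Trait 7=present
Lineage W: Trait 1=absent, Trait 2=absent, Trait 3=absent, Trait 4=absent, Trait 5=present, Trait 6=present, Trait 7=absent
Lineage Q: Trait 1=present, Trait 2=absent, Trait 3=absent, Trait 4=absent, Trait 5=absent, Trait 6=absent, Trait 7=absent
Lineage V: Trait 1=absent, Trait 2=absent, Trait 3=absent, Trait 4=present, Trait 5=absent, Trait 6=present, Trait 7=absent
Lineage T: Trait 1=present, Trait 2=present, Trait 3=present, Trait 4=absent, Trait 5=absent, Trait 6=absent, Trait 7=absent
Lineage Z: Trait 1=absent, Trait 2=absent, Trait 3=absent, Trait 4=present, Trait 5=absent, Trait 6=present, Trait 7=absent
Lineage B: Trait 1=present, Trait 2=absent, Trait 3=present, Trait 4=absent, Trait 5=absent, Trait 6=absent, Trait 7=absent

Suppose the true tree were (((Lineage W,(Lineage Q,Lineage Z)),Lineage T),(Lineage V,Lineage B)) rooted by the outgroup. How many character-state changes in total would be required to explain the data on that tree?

13

Map each character onto (((Lineage W,(Lineage Q,Lineage Z)),Lineage T),(Lineage V,Lineage B)) (rooted by Outgroup) and count the minimum state changes it requires (Fitch parsimony):
Trait 1: 3; Trait 2: 1; Trait 3: 2; Trait 4: 2; Trait 5: 1; Trait 6: 3; Trait 7: 1.
Total tree length = 13.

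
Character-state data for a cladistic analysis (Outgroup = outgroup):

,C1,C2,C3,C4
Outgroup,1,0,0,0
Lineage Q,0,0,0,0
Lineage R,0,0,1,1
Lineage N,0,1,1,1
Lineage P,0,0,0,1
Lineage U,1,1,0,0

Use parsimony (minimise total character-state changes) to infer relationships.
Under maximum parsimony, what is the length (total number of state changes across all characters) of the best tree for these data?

5

Character polarity is set by the outgroup: the derived state is whichever differs from the outgroup's state, so for C1 the derived state is '0', and for the remaining characters it is '1'.
C1: derived state '0' in Lineage N, Lineage P, Lineage Q, and Lineage R only — synapomorphy for {Lineage N, Lineage P, Lineage Q, Lineage R}.
C2 (state '1') occurs in Lineage N and Lineage U but conflicts with the nesting implied by the other characters — most parsimoniously interpreted as homoplasy.
C3 (derived state '1') is shared by Lineage N and Lineage R — a synapomorphy uniting that clade.
C4: derived state '1' in Lineage N, Lineage P, and Lineage R only — synapomorphy for {Lineage N, Lineage P, Lineage R}.
Most parsimonious ingroup topology: ((Lineage Q,((Lineage R,Lineage N),Lineage P)),Lineage U).
Changes per character on this tree: C1: 1; C2: 2; C3: 1; C4: 1.
Total = 5.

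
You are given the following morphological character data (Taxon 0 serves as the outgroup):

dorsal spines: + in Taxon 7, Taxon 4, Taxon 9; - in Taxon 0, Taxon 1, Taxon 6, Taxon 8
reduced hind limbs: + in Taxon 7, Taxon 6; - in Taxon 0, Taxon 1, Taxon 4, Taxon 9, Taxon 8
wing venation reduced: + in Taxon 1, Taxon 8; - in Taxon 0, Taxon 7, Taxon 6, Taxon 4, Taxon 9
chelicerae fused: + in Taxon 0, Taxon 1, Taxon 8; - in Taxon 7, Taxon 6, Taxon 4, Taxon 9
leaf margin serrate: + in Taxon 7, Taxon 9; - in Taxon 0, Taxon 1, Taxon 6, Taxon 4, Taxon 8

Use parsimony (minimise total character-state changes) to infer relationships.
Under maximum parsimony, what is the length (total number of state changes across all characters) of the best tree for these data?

Character polarity is set by the outgroup: the derived state is whichever differs from the outgroup's state, so for chelicerae fused the derived state is '-', and for the remaining characters it is '+'.
dorsal spines (derived state '+') is shared by Taxon 4, Taxon 7, and Taxon 9 — a synapomorphy uniting that clade.
reduced hind limbs groups Taxon 6 and Taxon 7, which is incompatible with the clades supported by the remaining characters; treating it as convergent (homoplasy) costs fewer steps than any alternative tree.
wing venation reduced: derived state '+' in Taxon 1 and Taxon 8 only — synapomorphy for {Taxon 1, Taxon 8}.
chelicerae fused (derived state '-') is shared by Taxon 4, Taxon 6, Taxon 7, and Taxon 9 — a synapomorphy uniting that clade.
Only Taxon 7 and Taxon 9 show the derived state '+' for leaf margin serrate, supporting them as a clade.
Most parsimonious ingroup topology: ((Taxon 1,Taxon 8),(((Taxon 7,Taxon 9),Taxon 4),Taxon 6)).
Changes per character on this tree: dorsal spines: 1; reduced hind limbs: 2; wing venation reduced: 1; chelicerae fused: 1; leaf margin serrate: 1.
Total = 6.

6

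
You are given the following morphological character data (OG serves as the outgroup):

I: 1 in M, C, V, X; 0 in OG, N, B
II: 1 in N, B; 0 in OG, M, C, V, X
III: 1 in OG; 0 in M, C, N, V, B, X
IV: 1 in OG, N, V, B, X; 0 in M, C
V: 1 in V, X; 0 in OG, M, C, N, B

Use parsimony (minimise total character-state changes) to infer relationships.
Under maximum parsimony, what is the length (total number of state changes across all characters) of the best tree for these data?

5

Character polarity is set by the outgroup: the derived state is whichever differs from the outgroup's state, so for III, IV the derived state is '0', and for the remaining characters it is '1'.
I (derived state '1') is shared by C, M, V, and X — a synapomorphy uniting that clade.
II (derived state '1') is shared by B and N — a synapomorphy uniting that clade.
All ingroup taxa share the derived state '0' for III; it defines the ingroup but does not resolve relationships within it.
Only C and M show the derived state '0' for IV, supporting them as a clade.
V: derived state '1' in V and X only — synapomorphy for {V, X}.
Most parsimonious ingroup topology: (((M,C),(V,X)),(N,B)).
Changes per character on this tree: I: 1; II: 1; III: 1; IV: 1; V: 1.
Total = 5.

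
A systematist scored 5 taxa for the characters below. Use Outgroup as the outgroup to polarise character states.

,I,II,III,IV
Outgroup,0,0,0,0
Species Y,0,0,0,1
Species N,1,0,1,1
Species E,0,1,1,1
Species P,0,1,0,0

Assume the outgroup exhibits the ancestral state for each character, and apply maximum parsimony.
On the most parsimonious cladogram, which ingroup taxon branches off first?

The outgroup has state '0' for every character, so '1' is the derived state throughout.
I: derived state '1' in Species N only — an autapomorphy, so it tells us nothing about relationships among taxa.
II groups Species E and Species P, which is incompatible with the clades supported by the remaining characters; treating it as convergent (homoplasy) costs fewer steps than any alternative tree.
III: derived state '1' in Species E and Species N only — synapomorphy for {Species E, Species N}.
IV (derived state '1') is shared by Species E, Species N, and Species Y — a synapomorphy uniting that clade.
Most parsimonious ingroup topology: ((Species Y,(Species N,Species E)),Species P).
Species P is sister to the clade containing all other ingroup taxa, so it is the earliest-diverging (most basal) ingroup lineage.

Species P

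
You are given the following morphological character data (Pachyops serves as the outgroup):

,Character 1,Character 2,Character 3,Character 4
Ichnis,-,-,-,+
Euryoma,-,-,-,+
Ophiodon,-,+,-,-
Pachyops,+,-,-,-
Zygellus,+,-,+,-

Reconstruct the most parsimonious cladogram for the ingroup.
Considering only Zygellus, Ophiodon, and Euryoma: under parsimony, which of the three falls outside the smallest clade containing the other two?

Character polarity is set by the outgroup: the derived state is whichever differs from the outgroup's state, so for Character 1 the derived state is '-', and for the remaining characters it is '+'.
Character 1 (derived state '-') is shared by Euryoma, Ichnis, and Ophiodon — a synapomorphy uniting that clade.
Character 2: derived state '+' in Ophiodon only — an autapomorphy, so it tells us nothing about relationships among taxa.
Character 3 (derived state '+') is unique to Zygellus (autapomorphy; uninformative for grouping).
Character 4: derived state '+' in Euryoma and Ichnis only — synapomorphy for {Euryoma, Ichnis}.
Most parsimonious ingroup topology: (Zygellus,((Euryoma,Ichnis),Ophiodon)).
Euryoma and Ophiodon share a more recent common ancestor with each other than either does with Zygellus, so Zygellus is the least closely related of the three.

Zygellus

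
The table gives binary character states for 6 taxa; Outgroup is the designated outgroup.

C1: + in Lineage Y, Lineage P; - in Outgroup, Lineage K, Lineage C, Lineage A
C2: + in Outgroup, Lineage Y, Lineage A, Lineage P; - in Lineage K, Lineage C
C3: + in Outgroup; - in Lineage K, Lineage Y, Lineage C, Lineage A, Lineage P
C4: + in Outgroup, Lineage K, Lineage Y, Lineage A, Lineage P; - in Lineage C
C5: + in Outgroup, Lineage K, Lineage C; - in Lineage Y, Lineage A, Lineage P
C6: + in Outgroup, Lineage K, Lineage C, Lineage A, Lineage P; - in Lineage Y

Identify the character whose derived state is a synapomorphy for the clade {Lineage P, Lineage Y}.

Character polarity is set by the outgroup: the derived state is whichever differs from the outgroup's state, so for C2, C3, C4, C5, C6 the derived state is '-', and for the remaining characters it is '+'.
Only Lineage P and Lineage Y show the derived state '+' for C1, supporting them as a clade.
C2: derived state '-' in Lineage C and Lineage K only — synapomorphy for {Lineage C, Lineage K}.
C3 (derived state '-') is shared by all ingroup taxa — unites the whole ingroup.
C4: derived state '-' in Lineage C only — an autapomorphy, so it tells us nothing about relationships among taxa.
C5: derived state '-' in Lineage A, Lineage P, and Lineage Y only — synapomorphy for {Lineage A, Lineage P, Lineage Y}.
C6: derived state '-' in Lineage Y only — an autapomorphy, so it tells us nothing about relationships among taxa.
Most parsimonious ingroup topology: ((Lineage K,Lineage C),((Lineage Y,Lineage P),Lineage A)).
The clade {Lineage P, Lineage Y} is supported by C1: its derived state '+' occurs in exactly those taxa and in no other taxon (including the outgroup).

C1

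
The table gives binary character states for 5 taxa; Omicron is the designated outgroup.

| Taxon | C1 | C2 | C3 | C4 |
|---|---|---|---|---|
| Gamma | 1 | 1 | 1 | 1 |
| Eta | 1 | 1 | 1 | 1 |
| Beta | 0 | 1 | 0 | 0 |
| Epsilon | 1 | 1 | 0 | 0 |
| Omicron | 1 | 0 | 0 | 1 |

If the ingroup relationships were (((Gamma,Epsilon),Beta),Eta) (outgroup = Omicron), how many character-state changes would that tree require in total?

Map each character onto (((Gamma,Epsilon),Beta),Eta) (rooted by Omicron) and count the minimum state changes it requires (Fitch parsimony):
C1: 1; C2: 1; C3: 2; C4: 2.
Total tree length = 6.

6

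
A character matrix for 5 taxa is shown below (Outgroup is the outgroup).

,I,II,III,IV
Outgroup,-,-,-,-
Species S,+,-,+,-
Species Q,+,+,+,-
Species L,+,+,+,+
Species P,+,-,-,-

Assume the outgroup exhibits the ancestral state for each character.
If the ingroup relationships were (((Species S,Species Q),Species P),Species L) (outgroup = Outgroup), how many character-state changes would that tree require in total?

6

Map each character onto (((Species S,Species Q),Species P),Species L) (rooted by Outgroup) and count the minimum state changes it requires (Fitch parsimony):
I: 1; II: 2; III: 2; IV: 1.
Total tree length = 6.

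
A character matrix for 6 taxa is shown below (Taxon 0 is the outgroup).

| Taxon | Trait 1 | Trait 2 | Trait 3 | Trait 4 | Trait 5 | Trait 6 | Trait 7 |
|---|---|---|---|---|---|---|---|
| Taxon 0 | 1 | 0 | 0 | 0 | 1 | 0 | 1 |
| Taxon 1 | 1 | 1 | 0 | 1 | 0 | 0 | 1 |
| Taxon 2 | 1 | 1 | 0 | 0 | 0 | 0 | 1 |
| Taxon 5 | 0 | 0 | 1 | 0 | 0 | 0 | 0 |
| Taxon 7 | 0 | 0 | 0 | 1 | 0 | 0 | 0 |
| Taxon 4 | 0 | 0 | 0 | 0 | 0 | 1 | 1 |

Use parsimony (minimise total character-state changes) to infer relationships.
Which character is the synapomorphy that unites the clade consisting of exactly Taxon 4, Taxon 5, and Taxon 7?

Trait 1

Character polarity is set by the outgroup: the derived state is whichever differs from the outgroup's state, so for Trait 1, Trait 5, Trait 7 the derived state is '0', and for the remaining characters it is '1'.
Only Taxon 4, Taxon 5, and Taxon 7 show the derived state '0' for Trait 1, supporting them as a clade.
Trait 2: derived state '1' in Taxon 1 and Taxon 2 only — synapomorphy for {Taxon 1, Taxon 2}.
Trait 3: derived state '1' in Taxon 5 only — an autapomorphy, so it tells us nothing about relationships among taxa.
Trait 4 (state '1') occurs in Taxon 1 and Taxon 7 but conflicts with the nesting implied by the other characters — most parsimoniously interpreted as homoplasy.
Trait 5 (derived state '0') is shared by all ingroup taxa — unites the whole ingroup.
Trait 6: derived state '1' in Taxon 4 only — an autapomorphy, so it tells us nothing about relationships among taxa.
Trait 7 (derived state '0') is shared by Taxon 5 and Taxon 7 — a synapomorphy uniting that clade.
Most parsimonious ingroup topology: ((Taxon 1,Taxon 2),((Taxon 5,Taxon 7),Taxon 4)).
The clade {Taxon 4, Taxon 5, Taxon 7} is supported by Trait 1: its derived state '0' occurs in exactly those taxa and in no other taxon (including the outgroup).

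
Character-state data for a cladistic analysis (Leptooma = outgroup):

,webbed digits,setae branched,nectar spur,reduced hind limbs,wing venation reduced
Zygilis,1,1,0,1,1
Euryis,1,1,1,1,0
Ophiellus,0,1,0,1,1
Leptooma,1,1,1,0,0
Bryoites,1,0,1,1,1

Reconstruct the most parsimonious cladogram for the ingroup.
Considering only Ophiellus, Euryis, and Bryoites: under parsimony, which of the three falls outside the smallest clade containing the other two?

Character polarity is set by the outgroup: the derived state is whichever differs from the outgroup's state, so for webbed digits, setae branched, nectar spur the derived state is '0', and for the remaining characters it is '1'.
webbed digits: derived state '0' in Ophiellus only — an autapomorphy, so it tells us nothing about relationships among taxa.
setae branched: derived state '0' in Bryoites only — an autapomorphy, so it tells us nothing about relationships among taxa.
Only Ophiellus and Zygilis show the derived state '0' for nectar spur, supporting them as a clade.
reduced hind limbs (derived state '1') is shared by all ingroup taxa — unites the whole ingroup.
Only Bryoites, Ophiellus, and Zygilis show the derived state '1' for wing venation reduced, supporting them as a clade.
Most parsimonious ingroup topology: (Euryis,((Ophiellus,Zygilis),Bryoites)).
Ophiellus and Bryoites share a more recent common ancestor with each other than either does with Euryis, so Euryis is the least closely related of the three.

Euryis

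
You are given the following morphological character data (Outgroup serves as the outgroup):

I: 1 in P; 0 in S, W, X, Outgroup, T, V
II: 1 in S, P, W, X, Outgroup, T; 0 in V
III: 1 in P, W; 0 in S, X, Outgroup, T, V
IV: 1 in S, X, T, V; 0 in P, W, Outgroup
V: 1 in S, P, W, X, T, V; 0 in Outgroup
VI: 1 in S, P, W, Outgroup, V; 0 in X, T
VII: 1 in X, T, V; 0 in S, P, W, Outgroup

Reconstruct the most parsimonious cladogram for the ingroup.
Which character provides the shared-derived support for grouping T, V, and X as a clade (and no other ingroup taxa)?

VII

Character polarity is set by the outgroup: the derived state is whichever differs from the outgroup's state, so for II, VI the derived state is '0', and for the remaining characters it is '1'.
I (derived state '1') is unique to P (autapomorphy; uninformative for grouping).
II: derived state '0' in V only — an autapomorphy, so it tells us nothing about relationships among taxa.
III (derived state '1') is shared by P and W — a synapomorphy uniting that clade.
IV (derived state '1') is shared by S, T, V, and X — a synapomorphy uniting that clade.
All ingroup taxa share the derived state '1' for V; it defines the ingroup but does not resolve relationships within it.
VI: derived state '0' in T and X only — synapomorphy for {T, X}.
VII (derived state '1') is shared by T, V, and X — a synapomorphy uniting that clade.
Most parsimonious ingroup topology: ((((X,T),V),S),(P,W)).
The clade {T, V, X} is supported by VII: its derived state '1' occurs in exactly those taxa and in no other taxon (including the outgroup).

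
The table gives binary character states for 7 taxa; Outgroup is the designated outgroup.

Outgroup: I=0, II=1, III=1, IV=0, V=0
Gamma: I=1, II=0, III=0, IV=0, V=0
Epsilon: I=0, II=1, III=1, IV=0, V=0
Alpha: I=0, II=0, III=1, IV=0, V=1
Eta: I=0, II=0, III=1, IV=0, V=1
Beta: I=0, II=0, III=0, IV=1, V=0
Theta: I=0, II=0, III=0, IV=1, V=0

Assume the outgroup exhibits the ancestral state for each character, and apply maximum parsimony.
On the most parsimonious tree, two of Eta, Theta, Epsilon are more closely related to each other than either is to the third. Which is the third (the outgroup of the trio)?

Epsilon

Character polarity is set by the outgroup: the derived state is whichever differs from the outgroup's state, so for II, III the derived state is '0', and for the remaining characters it is '1'.
I (derived state '1') is unique to Gamma (autapomorphy; uninformative for grouping).
II: derived state '0' in Alpha, Beta, Eta, Gamma, and Theta only — synapomorphy for {Alpha, Beta, Eta, Gamma, Theta}.
III (derived state '0') is shared by Beta, Gamma, and Theta — a synapomorphy uniting that clade.
IV: derived state '1' in Beta and Theta only — synapomorphy for {Beta, Theta}.
Only Alpha and Eta show the derived state '1' for V, supporting them as a clade.
Most parsimonious ingroup topology: (((Gamma,(Beta,Theta)),(Alpha,Eta)),Epsilon).
Eta and Theta share a more recent common ancestor with each other than either does with Epsilon, so Epsilon is the least closely related of the three.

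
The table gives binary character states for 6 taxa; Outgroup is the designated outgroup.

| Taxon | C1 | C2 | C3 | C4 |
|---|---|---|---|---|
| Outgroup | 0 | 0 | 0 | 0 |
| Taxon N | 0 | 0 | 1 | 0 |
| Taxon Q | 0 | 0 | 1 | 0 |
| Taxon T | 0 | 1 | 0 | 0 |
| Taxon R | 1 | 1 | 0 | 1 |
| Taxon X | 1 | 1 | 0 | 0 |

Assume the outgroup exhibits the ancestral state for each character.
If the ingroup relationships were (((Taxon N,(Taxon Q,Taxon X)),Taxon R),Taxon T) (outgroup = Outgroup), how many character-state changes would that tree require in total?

Map each character onto (((Taxon N,(Taxon Q,Taxon X)),Taxon R),Taxon T) (rooted by Outgroup) and count the minimum state changes it requires (Fitch parsimony):
C1: 2; C2: 3; C3: 2; C4: 1.
Total tree length = 8.

8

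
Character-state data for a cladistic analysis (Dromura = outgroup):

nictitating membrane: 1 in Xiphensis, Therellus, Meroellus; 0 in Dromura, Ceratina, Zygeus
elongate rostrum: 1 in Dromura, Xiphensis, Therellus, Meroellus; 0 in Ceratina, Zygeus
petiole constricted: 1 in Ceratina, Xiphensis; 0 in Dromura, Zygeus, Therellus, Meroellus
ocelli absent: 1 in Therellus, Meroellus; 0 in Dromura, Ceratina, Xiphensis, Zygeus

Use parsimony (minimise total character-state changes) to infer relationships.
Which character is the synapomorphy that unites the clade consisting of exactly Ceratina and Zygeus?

elongate rostrum

Character polarity is set by the outgroup: the derived state is whichever differs from the outgroup's state, so for elongate rostrum the derived state is '0', and for the remaining characters it is '1'.
nictitating membrane: derived state '1' in Meroellus, Therellus, and Xiphensis only — synapomorphy for {Meroellus, Therellus, Xiphensis}.
elongate rostrum (derived state '0') is shared by Ceratina and Zygeus — a synapomorphy uniting that clade.
petiole constricted (state '1') occurs in Ceratina and Xiphensis but conflicts with the nesting implied by the other characters — most parsimoniously interpreted as homoplasy.
Only Meroellus and Therellus show the derived state '1' for ocelli absent, supporting them as a clade.
Most parsimonious ingroup topology: ((Ceratina,Zygeus),(Xiphensis,(Therellus,Meroellus))).
The clade {Ceratina, Zygeus} is supported by elongate rostrum: its derived state '0' occurs in exactly those taxa and in no other taxon (including the outgroup).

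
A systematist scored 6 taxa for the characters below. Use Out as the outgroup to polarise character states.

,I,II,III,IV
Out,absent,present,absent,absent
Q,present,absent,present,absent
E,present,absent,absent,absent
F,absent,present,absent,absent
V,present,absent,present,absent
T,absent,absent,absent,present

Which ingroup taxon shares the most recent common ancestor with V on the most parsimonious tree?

Q

Character polarity is set by the outgroup: the derived state is whichever differs from the outgroup's state, so for II the derived state is 'absent', and for the remaining characters it is 'present'.
I (derived state 'present') is shared by E, Q, and V — a synapomorphy uniting that clade.
Only E, Q, T, and V show the derived state 'absent' for II, supporting them as a clade.
Only Q and V show the derived state 'present' for III, supporting them as a clade.
IV (derived state 'present') is unique to T (autapomorphy; uninformative for grouping).
Most parsimonious ingroup topology: ((((Q,V),E),T),F).
V and Q form a cherry on this tree, so they are sister taxa.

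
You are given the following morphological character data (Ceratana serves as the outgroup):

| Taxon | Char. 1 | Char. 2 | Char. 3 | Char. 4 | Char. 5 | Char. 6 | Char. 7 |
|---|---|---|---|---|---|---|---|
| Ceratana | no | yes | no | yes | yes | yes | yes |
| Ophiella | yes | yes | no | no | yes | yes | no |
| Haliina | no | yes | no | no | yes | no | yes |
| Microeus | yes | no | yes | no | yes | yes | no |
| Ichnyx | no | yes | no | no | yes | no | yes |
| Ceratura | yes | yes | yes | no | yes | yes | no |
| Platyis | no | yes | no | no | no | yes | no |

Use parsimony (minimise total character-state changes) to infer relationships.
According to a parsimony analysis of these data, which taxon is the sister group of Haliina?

Character polarity is set by the outgroup: the derived state is whichever differs from the outgroup's state, so for Char. 2, Char. 4, Char. 5, Char. 6, Char. 7 the derived state is 'no', and for the remaining characters it is 'yes'.
Char. 1 (derived state 'yes') is shared by Ceratura, Microeus, and Ophiella — a synapomorphy uniting that clade.
Char. 2 (derived state 'no') is unique to Microeus (autapomorphy; uninformative for grouping).
Char. 3: derived state 'yes' in Ceratura and Microeus only — synapomorphy for {Ceratura, Microeus}.
Char. 4 (derived state 'no') is shared by all ingroup taxa — unites the whole ingroup.
Char. 5 (derived state 'no') is unique to Platyis (autapomorphy; uninformative for grouping).
Only Haliina and Ichnyx show the derived state 'no' for Char. 6, supporting them as a clade.
Only Ceratura, Microeus, Ophiella, and Platyis show the derived state 'no' for Char. 7, supporting them as a clade.
Most parsimonious ingroup topology: (((Ophiella,(Microeus,Ceratura)),Platyis),(Haliina,Ichnyx)).
Haliina and Ichnyx form a cherry on this tree, so they are sister taxa.

Ichnyx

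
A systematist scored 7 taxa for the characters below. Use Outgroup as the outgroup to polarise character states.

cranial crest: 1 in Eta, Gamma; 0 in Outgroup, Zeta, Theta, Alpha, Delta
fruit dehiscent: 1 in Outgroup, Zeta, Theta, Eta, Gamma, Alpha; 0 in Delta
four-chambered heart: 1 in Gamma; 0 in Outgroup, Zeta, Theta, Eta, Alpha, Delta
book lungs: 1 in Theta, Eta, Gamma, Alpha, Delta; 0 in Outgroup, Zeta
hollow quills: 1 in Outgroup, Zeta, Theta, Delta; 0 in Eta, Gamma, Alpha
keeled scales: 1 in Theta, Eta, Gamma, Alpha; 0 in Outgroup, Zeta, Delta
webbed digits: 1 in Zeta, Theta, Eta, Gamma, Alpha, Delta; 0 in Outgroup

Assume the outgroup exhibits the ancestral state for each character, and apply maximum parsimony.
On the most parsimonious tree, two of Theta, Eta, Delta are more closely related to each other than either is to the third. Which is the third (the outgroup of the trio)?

Character polarity is set by the outgroup: the derived state is whichever differs from the outgroup's state, so for fruit dehiscent, hollow quills the derived state is '0', and for the remaining characters it is '1'.
Only Eta and Gamma show the derived state '1' for cranial crest, supporting them as a clade.
fruit dehiscent: derived state '0' in Delta only — an autapomorphy, so it tells us nothing about relationships among taxa.
four-chambered heart (derived state '1') is unique to Gamma (autapomorphy; uninformative for grouping).
book lungs (derived state '1') is shared by Alpha, Delta, Eta, Gamma, and Theta — a synapomorphy uniting that clade.
Only Alpha, Eta, and Gamma show the derived state '0' for hollow quills, supporting them as a clade.
Only Alpha, Eta, Gamma, and Theta show the derived state '1' for keeled scales, supporting them as a clade.
All ingroup taxa share the derived state '1' for webbed digits; it defines the ingroup but does not resolve relationships within it.
Most parsimonious ingroup topology: (Zeta,((Theta,((Eta,Gamma),Alpha)),Delta)).
Eta and Theta share a more recent common ancestor with each other than either does with Delta, so Delta is the least closely related of the three.

Delta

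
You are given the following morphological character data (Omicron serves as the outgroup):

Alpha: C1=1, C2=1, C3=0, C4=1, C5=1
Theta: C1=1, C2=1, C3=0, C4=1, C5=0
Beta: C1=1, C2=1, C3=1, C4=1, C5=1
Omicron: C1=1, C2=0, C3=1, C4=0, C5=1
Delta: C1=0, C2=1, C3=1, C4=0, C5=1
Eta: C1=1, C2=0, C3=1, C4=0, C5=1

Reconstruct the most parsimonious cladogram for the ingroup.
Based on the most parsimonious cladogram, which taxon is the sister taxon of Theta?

Character polarity is set by the outgroup: the derived state is whichever differs from the outgroup's state, so for C1, C3, C5 the derived state is '0', and for the remaining characters it is '1'.
C1: derived state '0' in Delta only — an autapomorphy, so it tells us nothing about relationships among taxa.
C2 (derived state '1') is shared by Alpha, Beta, Delta, and Theta — a synapomorphy uniting that clade.
C3 (derived state '0') is shared by Alpha and Theta — a synapomorphy uniting that clade.
C4: derived state '1' in Alpha, Beta, and Theta only — synapomorphy for {Alpha, Beta, Theta}.
C5 (derived state '0') is unique to Theta (autapomorphy; uninformative for grouping).
Most parsimonious ingroup topology: (Eta,(((Alpha,Theta),Beta),Delta)).
Theta and Alpha form a cherry on this tree, so they are sister taxa.

Alpha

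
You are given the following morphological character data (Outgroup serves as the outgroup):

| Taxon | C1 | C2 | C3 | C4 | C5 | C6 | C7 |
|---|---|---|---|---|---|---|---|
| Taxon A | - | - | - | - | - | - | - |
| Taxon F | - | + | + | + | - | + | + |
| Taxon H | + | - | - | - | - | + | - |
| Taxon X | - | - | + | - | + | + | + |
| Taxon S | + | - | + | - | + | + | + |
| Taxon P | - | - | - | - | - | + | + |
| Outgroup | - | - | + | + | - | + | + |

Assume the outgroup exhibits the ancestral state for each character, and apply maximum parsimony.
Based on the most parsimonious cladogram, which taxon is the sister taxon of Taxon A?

Character polarity is set by the outgroup: the derived state is whichever differs from the outgroup's state, so for C3, C4, C6, C7 the derived state is '-', and for the remaining characters it is '+'.
C1 (state '+') occurs in Taxon H and Taxon S but conflicts with the nesting implied by the other characters — most parsimoniously interpreted as homoplasy.
C2: derived state '+' in Taxon F only — an autapomorphy, so it tells us nothing about relationships among taxa.
Only Taxon A, Taxon H, and Taxon P show the derived state '-' for C3, supporting them as a clade.
C4 (derived state '-') is shared by Taxon A, Taxon H, Taxon P, Taxon S, and Taxon X — a synapomorphy uniting that clade.
C5 (derived state '+') is shared by Taxon S and Taxon X — a synapomorphy uniting that clade.
C6 (derived state '-') is unique to Taxon A (autapomorphy; uninformative for grouping).
Only Taxon A and Taxon H show the derived state '-' for C7, supporting them as a clade.
Most parsimonious ingroup topology: (((Taxon S,Taxon X),((Taxon H,Taxon A),Taxon P)),Taxon F).
Taxon A and Taxon H form a cherry on this tree, so they are sister taxa.

Taxon H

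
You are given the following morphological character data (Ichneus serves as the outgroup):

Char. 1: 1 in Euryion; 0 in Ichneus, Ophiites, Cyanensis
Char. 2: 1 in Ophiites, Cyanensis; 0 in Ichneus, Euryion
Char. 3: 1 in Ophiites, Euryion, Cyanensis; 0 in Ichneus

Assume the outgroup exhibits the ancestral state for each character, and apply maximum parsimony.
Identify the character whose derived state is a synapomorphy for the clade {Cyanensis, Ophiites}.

Char. 2

The outgroup has state '0' for every character, so '1' is the derived state throughout.
Char. 1 (derived state '1') is unique to Euryion (autapomorphy; uninformative for grouping).
Only Cyanensis and Ophiites show the derived state '1' for Char. 2, supporting them as a clade.
Char. 3 (derived state '1') is shared by all ingroup taxa — unites the whole ingroup.
Most parsimonious ingroup topology: ((Ophiites,Cyanensis),Euryion).
The clade {Cyanensis, Ophiites} is supported by Char. 2: its derived state '1' occurs in exactly those taxa and in no other taxon (including the outgroup).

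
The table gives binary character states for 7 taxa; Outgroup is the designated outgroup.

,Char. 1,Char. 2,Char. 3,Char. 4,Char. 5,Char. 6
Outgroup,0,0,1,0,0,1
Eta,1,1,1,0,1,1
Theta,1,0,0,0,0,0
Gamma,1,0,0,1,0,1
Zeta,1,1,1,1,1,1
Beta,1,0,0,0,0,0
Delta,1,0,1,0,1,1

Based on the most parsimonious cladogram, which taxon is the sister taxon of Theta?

Character polarity is set by the outgroup: the derived state is whichever differs from the outgroup's state, so for Char. 3, Char. 6 the derived state is '0', and for the remaining characters it is '1'.
All ingroup taxa share the derived state '1' for Char. 1; it defines the ingroup but does not resolve relationships within it.
Only Eta and Zeta show the derived state '1' for Char. 2, supporting them as a clade.
Only Beta, Gamma, and Theta show the derived state '0' for Char. 3, supporting them as a clade.
Char. 4 (state '1') occurs in Gamma and Zeta but conflicts with the nesting implied by the other characters — most parsimoniously interpreted as homoplasy.
Char. 5: derived state '1' in Delta, Eta, and Zeta only — synapomorphy for {Delta, Eta, Zeta}.
Only Beta and Theta show the derived state '0' for Char. 6, supporting them as a clade.
Most parsimonious ingroup topology: (((Eta,Zeta),Delta),((Theta,Beta),Gamma)).
Theta and Beta form a cherry on this tree, so they are sister taxa.

Beta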